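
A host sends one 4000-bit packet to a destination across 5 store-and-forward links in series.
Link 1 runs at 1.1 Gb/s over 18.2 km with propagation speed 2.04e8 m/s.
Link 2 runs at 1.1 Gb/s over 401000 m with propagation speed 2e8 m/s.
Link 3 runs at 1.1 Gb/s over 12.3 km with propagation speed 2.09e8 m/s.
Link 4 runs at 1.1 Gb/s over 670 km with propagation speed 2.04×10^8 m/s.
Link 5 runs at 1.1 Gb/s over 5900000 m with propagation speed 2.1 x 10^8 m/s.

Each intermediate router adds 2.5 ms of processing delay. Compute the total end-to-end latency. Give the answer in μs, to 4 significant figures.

43550 μs

Transmission delay per hop = L/R = 4000/1100000000 = 3.63636 μs; 5 hops → 18.1818 μs.
Propagation delays (d/s per hop): 89.2157, 2005, 58.8517, 3284.31, 28095.2 μs; sum = 33532.6 μs.
Processing at 4 router(s): 4 × 2.5 ms = 10000 μs.
End-to-end = 43550 μs.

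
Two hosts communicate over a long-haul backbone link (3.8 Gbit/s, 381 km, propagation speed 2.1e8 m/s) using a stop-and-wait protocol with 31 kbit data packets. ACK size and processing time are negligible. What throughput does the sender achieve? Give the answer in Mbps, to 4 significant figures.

8.524 Mbps

t_tx = L/R = 31000/3800000000 = 8.15789e-06 s.
t_prop = 381000/210000000 = 0.00181429 s; RTT = 0.00362857 s.
Cycle = t_tx + RTT = 0.00363673 s.
Throughput = L / cycle = 31000 / 0.00363673 = 8.524 Mbps.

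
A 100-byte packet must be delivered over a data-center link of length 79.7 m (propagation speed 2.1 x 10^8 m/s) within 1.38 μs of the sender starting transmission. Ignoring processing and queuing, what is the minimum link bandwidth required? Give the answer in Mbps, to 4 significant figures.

L = 800 bits.
Propagation delay = 79.7 / 210000000 = 0.379524 μs.
Transmission budget = 1.38 − 0.379524 = 1.00048 μs.
R ≥ L / t_tx = 800 bits / 1.00048e-06 s = 799.6 Mbps.

799.6 Mbps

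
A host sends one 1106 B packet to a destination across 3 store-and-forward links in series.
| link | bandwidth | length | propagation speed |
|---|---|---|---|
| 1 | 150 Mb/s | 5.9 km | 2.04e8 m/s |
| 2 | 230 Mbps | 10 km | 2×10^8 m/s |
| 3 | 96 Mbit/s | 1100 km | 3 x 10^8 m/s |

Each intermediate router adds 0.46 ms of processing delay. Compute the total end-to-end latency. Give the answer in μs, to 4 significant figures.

4855 μs

L = 1106 × 8 = 8848 bits.
Transmission delays (L/R per hop): 58.9867, 38.4696, 92.1667 μs; sum = 189.623 μs.
Propagation delays (d/s per hop): 28.9216, 50, 3666.67 μs; sum = 3745.59 μs.
Processing at 2 router(s): 2 × 0.46 ms = 920 μs.
End-to-end = 4855 μs.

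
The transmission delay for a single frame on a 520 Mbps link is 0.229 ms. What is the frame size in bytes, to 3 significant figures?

L = R × t_tx = 520000000 b/s × 0.000229 s = 119080 bits.
In bytes: 119080 / 8 = 14900 bytes.

14900 bytes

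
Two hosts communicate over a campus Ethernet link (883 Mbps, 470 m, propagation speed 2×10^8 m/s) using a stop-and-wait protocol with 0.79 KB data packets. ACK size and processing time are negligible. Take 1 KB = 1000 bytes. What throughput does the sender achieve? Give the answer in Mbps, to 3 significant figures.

533 Mbps

t_tx = L/R = 6320/883000000 = 7.15742e-06 s.
t_prop = 470/200000000 = 2.35e-06 s; RTT = 4.7e-06 s.
Cycle = t_tx + RTT = 1.18574e-05 s.
Throughput = L / cycle = 6320 / 1.18574e-05 = 533 Mbps.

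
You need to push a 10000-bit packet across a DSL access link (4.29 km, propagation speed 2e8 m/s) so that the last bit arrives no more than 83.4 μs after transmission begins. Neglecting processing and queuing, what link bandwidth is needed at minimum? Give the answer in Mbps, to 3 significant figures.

161 Mbps

Propagation delay = 4290 / 200000000 = 21.45 μs.
Transmission budget = 83.4 − 21.45 = 61.95 μs.
R ≥ L / t_tx = 10000 bits / 6.195e-05 s = 161 Mbps.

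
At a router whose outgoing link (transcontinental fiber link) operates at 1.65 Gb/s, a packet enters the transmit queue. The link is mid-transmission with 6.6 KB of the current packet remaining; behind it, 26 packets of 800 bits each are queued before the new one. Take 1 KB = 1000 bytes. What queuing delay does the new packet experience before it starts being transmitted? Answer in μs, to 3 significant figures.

Each queued packet: L/R = 800/1650000000 = 0.484848 μs.
26 queued → 12.6061 μs.
Plus remaining 52800 bits of current packet: 32 μs.
Queuing delay = 44.6 μs.

44.6 μs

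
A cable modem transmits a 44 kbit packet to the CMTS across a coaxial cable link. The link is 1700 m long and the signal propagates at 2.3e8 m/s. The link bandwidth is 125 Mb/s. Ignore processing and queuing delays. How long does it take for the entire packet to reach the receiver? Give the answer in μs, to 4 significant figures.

L = 44000 bits.
Transmission delay = L/R = 44000 / 125000000 = 352 μs.
Propagation delay = d/s = 1700 m / 2.3e+08 m/s = 7.3913 μs.
Total = 359.4 μs.

359.4 μs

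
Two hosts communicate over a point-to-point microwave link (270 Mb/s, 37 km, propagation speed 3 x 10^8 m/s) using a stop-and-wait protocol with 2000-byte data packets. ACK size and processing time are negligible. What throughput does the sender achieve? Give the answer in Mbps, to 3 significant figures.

52.3 Mbps

t_tx = L/R = 16000/270000000 = 5.92593e-05 s.
t_prop = 37000/300000000 = 0.000123333 s; RTT = 0.000246667 s.
Cycle = t_tx + RTT = 0.000305926 s.
Throughput = L / cycle = 16000 / 0.000305926 = 52.3 Mbps.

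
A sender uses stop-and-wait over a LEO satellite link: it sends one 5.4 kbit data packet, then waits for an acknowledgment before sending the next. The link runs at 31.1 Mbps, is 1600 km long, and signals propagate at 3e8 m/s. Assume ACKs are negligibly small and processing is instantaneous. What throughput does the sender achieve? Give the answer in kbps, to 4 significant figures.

t_tx = L/R = 5400/31100000 = 0.000173633 s.
t_prop = 1600000/300000000 = 0.00533333 s; RTT = 0.0106667 s.
Cycle = t_tx + RTT = 0.0108403 s.
Throughput = L / cycle = 5400 / 0.0108403 = 498.1 kbps.

498.1 kbps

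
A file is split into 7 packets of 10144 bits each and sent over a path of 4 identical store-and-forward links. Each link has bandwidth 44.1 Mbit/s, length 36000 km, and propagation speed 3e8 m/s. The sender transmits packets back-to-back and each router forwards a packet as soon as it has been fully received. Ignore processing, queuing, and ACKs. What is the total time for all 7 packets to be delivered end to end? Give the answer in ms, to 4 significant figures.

Per-hop transmission t_tx = L/R = 10144/44100000 = 0.230023 ms.
Per-hop propagation t_prop = 36000000/300000000 = 120 ms.
Pipeline fill: first packet needs 4·t_tx to clear all hops; remaining 6 packets each add one t_tx.
Total = (4+7-1)·t_tx + 4·t_prop = 10·0.230023 + 4·120 = 482.3 ms.

482.3 ms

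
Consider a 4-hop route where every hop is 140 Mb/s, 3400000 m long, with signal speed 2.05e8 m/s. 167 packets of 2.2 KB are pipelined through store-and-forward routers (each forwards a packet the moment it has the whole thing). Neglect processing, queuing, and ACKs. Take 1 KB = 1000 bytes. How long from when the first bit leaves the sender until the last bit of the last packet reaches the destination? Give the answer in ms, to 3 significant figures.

87.7 ms

Per-hop transmission t_tx = L/R = 17600/140000000 = 0.125714 ms.
Per-hop propagation t_prop = 3400000/2.05e+08 = 16.5854 ms.
Pipeline fill: first packet needs 4·t_tx to clear all hops; remaining 166 packets each add one t_tx.
Total = (4+167-1)·t_tx + 4·t_prop = 170·0.125714 + 4·16.5854 = 87.7 ms.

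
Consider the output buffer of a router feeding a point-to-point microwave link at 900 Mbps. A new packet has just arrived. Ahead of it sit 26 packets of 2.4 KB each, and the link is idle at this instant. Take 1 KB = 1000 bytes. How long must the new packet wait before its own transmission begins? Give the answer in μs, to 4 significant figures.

554.7 μs

Each queued packet: L/R = 19200/900000000 = 21.3333 μs.
26 queued → 554.667 μs.
Queuing delay = 554.7 μs.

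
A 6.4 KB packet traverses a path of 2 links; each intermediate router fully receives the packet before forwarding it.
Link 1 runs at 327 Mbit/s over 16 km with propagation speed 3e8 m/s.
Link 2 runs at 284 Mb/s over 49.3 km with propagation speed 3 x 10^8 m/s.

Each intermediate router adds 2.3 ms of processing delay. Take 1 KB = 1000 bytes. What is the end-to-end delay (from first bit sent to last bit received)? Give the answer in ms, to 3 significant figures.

2.85 ms

L = 51200 bits.
Transmission delays (L/R per hop): 0.156575, 0.180282 ms; sum = 0.336857 ms.
Propagation delays (d/s per hop): 0.0533333, 0.164333 ms; sum = 0.217667 ms.
Processing at 1 router(s): 1 × 2.3 ms = 2.3 ms.
End-to-end = 2.85 ms.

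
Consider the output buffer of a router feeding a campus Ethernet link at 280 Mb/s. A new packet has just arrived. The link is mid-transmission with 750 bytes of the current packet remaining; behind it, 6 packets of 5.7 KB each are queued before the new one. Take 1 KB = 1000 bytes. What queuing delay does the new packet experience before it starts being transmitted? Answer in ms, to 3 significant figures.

Each queued packet: L/R = 45600/280000000 = 0.162857 ms.
6 queued → 0.977143 ms.
Plus remaining 6000 bits of current packet: 0.0214286 ms.
Queuing delay = 0.999 ms.

0.999 ms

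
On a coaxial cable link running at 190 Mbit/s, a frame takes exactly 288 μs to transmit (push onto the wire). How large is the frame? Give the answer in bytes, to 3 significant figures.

6840 bytes

L = R × t_tx = 190000000 b/s × 0.000288 s = 54720 bits.
In bytes: 54720 / 8 = 6840 bytes.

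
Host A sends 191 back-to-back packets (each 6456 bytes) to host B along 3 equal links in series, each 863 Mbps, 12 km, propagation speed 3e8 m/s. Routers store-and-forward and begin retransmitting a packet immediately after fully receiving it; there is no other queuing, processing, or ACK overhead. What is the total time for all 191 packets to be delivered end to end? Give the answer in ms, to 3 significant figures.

11.7 ms

Per-hop transmission t_tx = L/R = 51648/863000000 = 0.059847 ms.
Per-hop propagation t_prop = 12000/300000000 = 0.04 ms.
Pipeline fill: first packet needs 3·t_tx to clear all hops; remaining 190 packets each add one t_tx.
Total = (3+191-1)·t_tx + 3·t_prop = 193·0.059847 + 3·0.04 = 11.7 ms.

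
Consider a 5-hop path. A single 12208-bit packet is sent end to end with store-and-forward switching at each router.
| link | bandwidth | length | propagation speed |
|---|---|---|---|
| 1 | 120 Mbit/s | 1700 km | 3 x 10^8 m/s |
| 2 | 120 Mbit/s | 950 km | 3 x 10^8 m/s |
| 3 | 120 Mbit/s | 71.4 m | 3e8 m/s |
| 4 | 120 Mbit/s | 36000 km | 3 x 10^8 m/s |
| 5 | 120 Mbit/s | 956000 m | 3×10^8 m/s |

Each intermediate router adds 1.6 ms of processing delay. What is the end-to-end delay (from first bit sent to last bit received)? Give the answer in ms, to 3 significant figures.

139 ms

Transmission delay per hop = L/R = 12208/120000000 = 0.101733 ms; 5 hops → 0.508667 ms.
Propagation delays (d/s per hop): 5.66667, 3.16667, 0.000238, 120, 3.18667 ms; sum = 132.02 ms.
Processing at 4 router(s): 4 × 1.6 ms = 6.4 ms.
End-to-end = 139 ms.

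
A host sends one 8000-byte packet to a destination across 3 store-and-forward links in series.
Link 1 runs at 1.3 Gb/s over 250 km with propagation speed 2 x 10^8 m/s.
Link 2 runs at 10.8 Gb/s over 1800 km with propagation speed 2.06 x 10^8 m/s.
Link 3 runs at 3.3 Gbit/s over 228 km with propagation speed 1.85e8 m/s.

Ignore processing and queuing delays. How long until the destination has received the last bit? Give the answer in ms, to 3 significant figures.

11.3 ms

L = 8000 × 8 = 64000 bits.
Transmission delays (L/R per hop): 0.0492308, 0.00592593, 0.0193939 ms; sum = 0.0745506 ms.
Propagation delays (d/s per hop): 1.25, 8.73786, 1.23243 ms; sum = 11.2203 ms.
End-to-end = 11.3 ms.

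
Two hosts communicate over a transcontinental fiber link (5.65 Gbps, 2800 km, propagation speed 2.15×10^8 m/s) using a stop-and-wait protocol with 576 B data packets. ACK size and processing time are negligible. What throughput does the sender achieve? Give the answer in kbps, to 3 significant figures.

t_tx = L/R = 4608/5650000000 = 8.15575e-07 s.
t_prop = 2800000/215000000 = 0.0130233 s; RTT = 0.0260465 s.
Cycle = t_tx + RTT = 0.0260473 s.
Throughput = L / cycle = 4608 / 0.0260473 = 177 kbps.

177 kbps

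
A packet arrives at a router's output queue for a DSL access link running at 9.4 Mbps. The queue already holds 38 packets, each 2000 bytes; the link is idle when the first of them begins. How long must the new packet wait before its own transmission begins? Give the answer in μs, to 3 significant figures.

Each queued packet: L/R = 16000/9400000 = 1702.13 μs.
38 queued → 64680.9 μs.
Queuing delay = 64700 μs.

64700 μs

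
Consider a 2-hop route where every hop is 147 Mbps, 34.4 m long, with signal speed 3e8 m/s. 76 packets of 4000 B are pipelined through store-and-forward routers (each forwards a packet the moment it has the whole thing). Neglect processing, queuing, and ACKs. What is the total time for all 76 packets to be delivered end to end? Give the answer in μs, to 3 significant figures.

16800 μs

Per-hop transmission t_tx = L/R = 32000/147000000 = 217.687 μs.
Per-hop propagation t_prop = 34.4/300000000 = 0.114667 μs.
Pipeline fill: first packet needs 2·t_tx to clear all hops; remaining 75 packets each add one t_tx.
Total = (2+76-1)·t_tx + 2·t_prop = 77·217.687 + 2·0.114667 = 16800 μs.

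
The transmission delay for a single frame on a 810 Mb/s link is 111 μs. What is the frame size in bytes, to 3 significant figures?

11200 bytes

L = R × t_tx = 810000000 b/s × 0.000111 s = 89910 bits.
In bytes: 89910 / 8 = 11200 bytes.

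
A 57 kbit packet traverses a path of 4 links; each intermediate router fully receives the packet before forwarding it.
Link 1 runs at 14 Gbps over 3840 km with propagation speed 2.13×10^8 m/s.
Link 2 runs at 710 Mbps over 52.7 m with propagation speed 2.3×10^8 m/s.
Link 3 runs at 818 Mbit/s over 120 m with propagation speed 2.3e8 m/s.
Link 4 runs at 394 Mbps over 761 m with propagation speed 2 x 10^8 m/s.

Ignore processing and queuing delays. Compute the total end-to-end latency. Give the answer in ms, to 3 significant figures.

L = 57000 bits.
Transmission delays (L/R per hop): 0.00407143, 0.0802817, 0.0696822, 0.14467 ms; sum = 0.298705 ms.
Propagation delays (d/s per hop): 18.0282, 0.00022913, 0.000521739, 0.003805 ms; sum = 18.0327 ms.
End-to-end = 18.3 ms.

18.3 ms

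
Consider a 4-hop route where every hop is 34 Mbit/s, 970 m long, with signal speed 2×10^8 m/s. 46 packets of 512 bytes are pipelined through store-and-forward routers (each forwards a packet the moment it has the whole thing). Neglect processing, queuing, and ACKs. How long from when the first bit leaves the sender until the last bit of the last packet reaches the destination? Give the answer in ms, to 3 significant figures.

5.92 ms

Per-hop transmission t_tx = L/R = 4096/34000000 = 0.120471 ms.
Per-hop propagation t_prop = 970/200000000 = 0.00485 ms.
Pipeline fill: first packet needs 4·t_tx to clear all hops; remaining 45 packets each add one t_tx.
Total = (4+46-1)·t_tx + 4·t_prop = 49·0.120471 + 4·0.00485 = 5.92 ms.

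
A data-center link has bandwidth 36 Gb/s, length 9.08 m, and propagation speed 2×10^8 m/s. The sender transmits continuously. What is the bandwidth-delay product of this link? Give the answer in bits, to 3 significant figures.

Propagation delay = 9.08 / 200000000 = 4.54e-08 s.
BDP = R × t_prop = 36000000000 × 4.54e-08 = 1634.4 bits.

1630 bits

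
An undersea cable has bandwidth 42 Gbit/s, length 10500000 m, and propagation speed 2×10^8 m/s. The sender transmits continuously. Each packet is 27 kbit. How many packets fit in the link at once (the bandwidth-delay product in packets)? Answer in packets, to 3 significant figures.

81700 packets

Propagation delay = 10500000 / 200000000 = 0.0525 s.
BDP = R × t_prop = 42000000000 × 0.0525 = 2205000000 bits.
In packets of 27000 bits: 81700 packets.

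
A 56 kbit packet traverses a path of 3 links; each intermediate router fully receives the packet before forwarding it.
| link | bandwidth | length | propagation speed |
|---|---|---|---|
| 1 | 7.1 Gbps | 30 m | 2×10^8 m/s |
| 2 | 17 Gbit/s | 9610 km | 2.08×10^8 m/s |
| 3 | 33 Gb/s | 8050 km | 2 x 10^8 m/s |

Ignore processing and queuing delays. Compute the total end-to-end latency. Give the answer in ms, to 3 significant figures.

86.5 ms

L = 56000 bits.
Transmission delays (L/R per hop): 0.00788732, 0.00329412, 0.00169697 ms; sum = 0.0128784 ms.
Propagation delays (d/s per hop): 0.00015, 46.2019, 40.25 ms; sum = 86.4521 ms.
End-to-end = 86.5 ms.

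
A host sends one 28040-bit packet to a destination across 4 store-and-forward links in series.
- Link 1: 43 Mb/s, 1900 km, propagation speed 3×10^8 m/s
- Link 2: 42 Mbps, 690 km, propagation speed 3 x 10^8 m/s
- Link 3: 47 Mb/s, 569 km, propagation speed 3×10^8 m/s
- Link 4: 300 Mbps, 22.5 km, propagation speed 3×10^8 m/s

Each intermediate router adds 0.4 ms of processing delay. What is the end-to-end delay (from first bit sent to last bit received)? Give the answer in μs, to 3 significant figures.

13800 μs

Transmission delays (L/R per hop): 652.093, 667.619, 596.596, 93.4667 μs; sum = 2009.77 μs.
Propagation delays (d/s per hop): 6333.33, 2300, 1896.67, 75 μs; sum = 10605 μs.
Processing at 3 router(s): 3 × 0.4 ms = 1200 μs.
End-to-end = 13800 μs.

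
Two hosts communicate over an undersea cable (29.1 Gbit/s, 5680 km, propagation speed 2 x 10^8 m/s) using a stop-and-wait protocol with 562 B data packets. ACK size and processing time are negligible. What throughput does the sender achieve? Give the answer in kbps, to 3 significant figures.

t_tx = L/R = 4496/29100000000 = 1.54502e-07 s.
t_prop = 5680000/200000000 = 0.0284 s; RTT = 0.0568 s.
Cycle = t_tx + RTT = 0.0568002 s.
Throughput = L / cycle = 4496 / 0.0568002 = 79.2 kbps.

79.2 kbps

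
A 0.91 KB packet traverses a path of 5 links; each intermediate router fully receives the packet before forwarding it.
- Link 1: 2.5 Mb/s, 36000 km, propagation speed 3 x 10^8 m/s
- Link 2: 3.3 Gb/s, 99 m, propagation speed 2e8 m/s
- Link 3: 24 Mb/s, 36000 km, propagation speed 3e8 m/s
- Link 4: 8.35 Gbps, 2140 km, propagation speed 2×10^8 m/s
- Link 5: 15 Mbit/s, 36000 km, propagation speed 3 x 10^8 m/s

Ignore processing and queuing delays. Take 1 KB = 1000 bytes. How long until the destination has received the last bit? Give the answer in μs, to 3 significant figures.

L = 7280 bits.
Transmission delays (L/R per hop): 2912, 2.20606, 303.333, 0.871856, 485.333 μs; sum = 3703.74 μs.
Propagation delays (d/s per hop): 120000, 0.495, 120000, 10700, 120000 μs; sum = 370700 μs.
End-to-end = 374000 μs.

374000 μs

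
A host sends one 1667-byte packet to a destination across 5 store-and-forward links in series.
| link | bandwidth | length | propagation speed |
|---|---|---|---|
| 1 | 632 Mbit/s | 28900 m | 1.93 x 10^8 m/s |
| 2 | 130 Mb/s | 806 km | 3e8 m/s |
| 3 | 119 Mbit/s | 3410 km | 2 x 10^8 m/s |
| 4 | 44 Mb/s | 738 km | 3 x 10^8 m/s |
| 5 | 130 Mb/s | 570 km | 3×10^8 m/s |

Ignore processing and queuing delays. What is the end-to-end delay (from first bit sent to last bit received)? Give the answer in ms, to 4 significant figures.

L = 1667 × 8 = 13336 bits.
Transmission delays (L/R per hop): 0.0211013, 0.102585, 0.112067, 0.303091, 0.102585 ms; sum = 0.641429 ms.
Propagation delays (d/s per hop): 0.149741, 2.68667, 17.05, 2.46, 1.9 ms; sum = 24.2464 ms.
End-to-end = 24.89 ms.

24.89 ms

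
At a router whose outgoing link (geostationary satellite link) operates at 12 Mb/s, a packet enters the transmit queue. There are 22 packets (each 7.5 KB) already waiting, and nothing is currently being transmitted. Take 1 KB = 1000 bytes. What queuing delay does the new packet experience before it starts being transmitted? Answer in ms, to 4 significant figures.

Each queued packet: L/R = 60000/12000000 = 5 ms.
22 queued → 110 ms.
Queuing delay = 110.0 ms.

110.0 ms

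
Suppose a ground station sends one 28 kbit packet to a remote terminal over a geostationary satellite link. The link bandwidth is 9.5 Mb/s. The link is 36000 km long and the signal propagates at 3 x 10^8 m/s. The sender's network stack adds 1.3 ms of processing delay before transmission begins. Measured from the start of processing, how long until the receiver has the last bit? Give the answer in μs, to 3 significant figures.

L = 28000 bits.
Transmission delay = L/R = 28000 / 9500000 = 2947.37 μs.
Propagation delay = d/s = 36000000 m / 300000000 m/s = 120000 μs.
Plus processing delay 1.3 ms = 1300 μs.
Total = 124000 μs.

124000 μs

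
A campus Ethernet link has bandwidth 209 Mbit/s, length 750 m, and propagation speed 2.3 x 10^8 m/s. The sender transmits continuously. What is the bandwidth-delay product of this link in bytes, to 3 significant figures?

Propagation delay = 750 / 2.3e+08 = 3.26087e-06 s.
BDP = R × t_prop = 209000000 × 3.26087e-06 = 681.522 bits.
In bytes: 681.522/8 = 85.2 bytes.

85.2 bytes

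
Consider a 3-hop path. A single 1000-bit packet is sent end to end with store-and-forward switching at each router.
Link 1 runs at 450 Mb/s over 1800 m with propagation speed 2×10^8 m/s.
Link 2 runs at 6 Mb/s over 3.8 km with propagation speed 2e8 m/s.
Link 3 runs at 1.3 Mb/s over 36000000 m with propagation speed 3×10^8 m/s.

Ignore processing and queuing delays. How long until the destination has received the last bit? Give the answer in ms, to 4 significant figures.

121.0 ms

Transmission delays (L/R per hop): 0.00222222, 0.166667, 0.769231 ms; sum = 0.93812 ms.
Propagation delays (d/s per hop): 0.009, 0.019, 120 ms; sum = 120.028 ms.
End-to-end = 121.0 ms.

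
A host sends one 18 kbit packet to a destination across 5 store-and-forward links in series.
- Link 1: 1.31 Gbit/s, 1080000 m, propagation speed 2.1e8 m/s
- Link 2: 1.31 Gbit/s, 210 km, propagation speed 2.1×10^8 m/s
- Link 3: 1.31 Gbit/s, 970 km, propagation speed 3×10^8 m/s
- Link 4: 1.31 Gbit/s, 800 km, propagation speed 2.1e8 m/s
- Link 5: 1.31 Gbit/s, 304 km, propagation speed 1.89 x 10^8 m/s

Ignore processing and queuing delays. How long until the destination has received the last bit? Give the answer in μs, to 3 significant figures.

L = 18000 bits.
Transmission delay per hop = L/R = 18000/1310000000 = 13.7405 μs; 5 hops → 68.7023 μs.
Propagation delays (d/s per hop): 5142.86, 1000, 3233.33, 3809.52, 1608.47 μs; sum = 14794.2 μs.
End-to-end = 14900 μs.

14900 μs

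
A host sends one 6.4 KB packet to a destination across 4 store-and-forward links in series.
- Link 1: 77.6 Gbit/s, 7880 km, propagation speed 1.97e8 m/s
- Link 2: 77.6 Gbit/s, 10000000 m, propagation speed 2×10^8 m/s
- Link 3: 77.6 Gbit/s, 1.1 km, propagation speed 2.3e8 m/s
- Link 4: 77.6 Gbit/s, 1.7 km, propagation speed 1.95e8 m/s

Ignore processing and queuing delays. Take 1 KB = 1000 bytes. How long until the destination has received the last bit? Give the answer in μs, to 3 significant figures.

90000 μs

L = 51200 bits.
Transmission delay per hop = L/R = 51200/77600000000 = 0.659794 μs; 4 hops → 2.63918 μs.
Propagation delays (d/s per hop): 40000, 50000, 4.78261, 8.71795 μs; sum = 90013.5 μs.
End-to-end = 90000 μs.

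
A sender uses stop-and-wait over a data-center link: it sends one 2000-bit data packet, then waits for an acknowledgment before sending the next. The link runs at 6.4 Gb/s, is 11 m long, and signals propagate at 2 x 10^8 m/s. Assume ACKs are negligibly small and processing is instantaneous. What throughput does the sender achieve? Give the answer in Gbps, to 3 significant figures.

4.73 Gbps

t_tx = L/R = 2000/6400000000 = 3.125e-07 s.
t_prop = 11/200000000 = 5.5e-08 s; RTT = 1.1e-07 s.
Cycle = t_tx + RTT = 4.225e-07 s.
Throughput = L / cycle = 2000 / 4.225e-07 = 4.73 Gbps.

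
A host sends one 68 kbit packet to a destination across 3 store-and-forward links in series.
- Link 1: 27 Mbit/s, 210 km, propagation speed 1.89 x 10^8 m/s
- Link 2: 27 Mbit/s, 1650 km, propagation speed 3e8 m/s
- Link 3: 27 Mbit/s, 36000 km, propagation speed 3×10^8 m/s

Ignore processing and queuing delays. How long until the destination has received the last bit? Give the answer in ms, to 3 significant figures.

134 ms

L = 68000 bits.
Transmission delay per hop = L/R = 68000/27000000 = 2.51852 ms; 3 hops → 7.55556 ms.
Propagation delays (d/s per hop): 1.11111, 5.5, 120 ms; sum = 126.611 ms.
End-to-end = 134 ms.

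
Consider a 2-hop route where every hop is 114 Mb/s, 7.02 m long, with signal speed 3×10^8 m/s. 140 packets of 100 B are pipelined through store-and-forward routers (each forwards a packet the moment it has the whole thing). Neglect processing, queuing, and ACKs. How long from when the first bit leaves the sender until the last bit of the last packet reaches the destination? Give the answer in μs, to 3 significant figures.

Per-hop transmission t_tx = L/R = 800/114000000 = 7.01754 μs.
Per-hop propagation t_prop = 7.02/300000000 = 0.0234 μs.
Pipeline fill: first packet needs 2·t_tx to clear all hops; remaining 139 packets each add one t_tx.
Total = (2+140-1)·t_tx + 2·t_prop = 141·7.01754 + 2·0.0234 = 990 μs.

990 μs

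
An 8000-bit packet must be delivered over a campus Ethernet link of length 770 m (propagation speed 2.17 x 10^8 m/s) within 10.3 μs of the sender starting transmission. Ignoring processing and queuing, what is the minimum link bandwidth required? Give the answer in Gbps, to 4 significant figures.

1.185 Gbps

Propagation delay = 770 / 217000000 = 3.54839 μs.
Transmission budget = 10.3 − 3.54839 = 6.75161 μs.
R ≥ L / t_tx = 8000 bits / 6.75161e-06 s = 1.185 Gbps.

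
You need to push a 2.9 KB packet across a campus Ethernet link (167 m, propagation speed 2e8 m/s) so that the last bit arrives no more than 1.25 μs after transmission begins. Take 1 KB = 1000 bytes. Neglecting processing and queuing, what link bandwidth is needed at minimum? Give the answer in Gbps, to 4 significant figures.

55.90 Gbps

L = 23200 bits.
Propagation delay = 167 / 200000000 = 0.835 μs.
Transmission budget = 1.25 − 0.835 = 0.415 μs.
R ≥ L / t_tx = 23200 bits / 4.15e-07 s = 55.90 Gbps.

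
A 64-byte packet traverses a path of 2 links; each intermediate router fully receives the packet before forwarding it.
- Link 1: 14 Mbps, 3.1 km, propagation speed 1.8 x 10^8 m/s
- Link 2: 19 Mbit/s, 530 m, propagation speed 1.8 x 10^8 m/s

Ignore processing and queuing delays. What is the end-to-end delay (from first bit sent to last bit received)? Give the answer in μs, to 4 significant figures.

83.69 μs

L = 64 × 8 = 512 bits.
Transmission delays (L/R per hop): 36.5714, 26.9474 μs; sum = 63.5188 μs.
Propagation delays (d/s per hop): 17.2222, 2.94444 μs; sum = 20.1667 μs.
End-to-end = 83.69 μs.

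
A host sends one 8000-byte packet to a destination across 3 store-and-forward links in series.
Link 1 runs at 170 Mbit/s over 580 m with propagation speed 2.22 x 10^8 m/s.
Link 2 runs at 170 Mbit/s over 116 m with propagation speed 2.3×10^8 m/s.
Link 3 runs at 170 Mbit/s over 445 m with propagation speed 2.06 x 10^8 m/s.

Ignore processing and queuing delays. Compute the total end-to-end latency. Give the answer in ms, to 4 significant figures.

1.135 ms

L = 8000 × 8 = 64000 bits.
Transmission delay per hop = L/R = 64000/170000000 = 0.376471 ms; 3 hops → 1.12941 ms.
Propagation delays (d/s per hop): 0.00261261, 0.000504348, 0.00216019 ms; sum = 0.00527715 ms.
End-to-end = 1.135 ms.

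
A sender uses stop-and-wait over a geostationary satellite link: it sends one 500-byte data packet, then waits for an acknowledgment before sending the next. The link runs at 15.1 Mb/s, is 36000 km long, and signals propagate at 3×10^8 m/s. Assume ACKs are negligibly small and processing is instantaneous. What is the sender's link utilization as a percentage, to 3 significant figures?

t_tx = L/R = 4000/15100000 = 0.000264901 s.
t_prop = 36000000/300000000 = 0.12 s; RTT = 0.24 s.
Cycle = t_tx + RTT = 0.240265 s.
Utilization = t_tx / cycle = 0.000264901/0.240265 = 0.110 %.

0.110 %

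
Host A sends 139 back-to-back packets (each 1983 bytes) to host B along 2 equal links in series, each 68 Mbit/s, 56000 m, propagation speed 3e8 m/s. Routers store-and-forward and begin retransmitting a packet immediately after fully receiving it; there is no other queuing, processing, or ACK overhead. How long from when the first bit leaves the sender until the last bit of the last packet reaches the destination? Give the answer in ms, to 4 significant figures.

Per-hop transmission t_tx = L/R = 15864/68000000 = 0.233294 ms.
Per-hop propagation t_prop = 56000/300000000 = 0.186667 ms.
Pipeline fill: first packet needs 2·t_tx to clear all hops; remaining 138 packets each add one t_tx.
Total = (2+139-1)·t_tx + 2·t_prop = 140·0.233294 + 2·0.186667 = 33.03 ms.

33.03 ms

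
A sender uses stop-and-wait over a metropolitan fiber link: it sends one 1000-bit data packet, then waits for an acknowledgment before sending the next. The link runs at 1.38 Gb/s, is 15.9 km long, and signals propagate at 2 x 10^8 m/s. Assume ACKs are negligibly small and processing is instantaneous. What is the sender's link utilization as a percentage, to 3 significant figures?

t_tx = L/R = 1000/1380000000 = 7.24638e-07 s.
t_prop = 15900/200000000 = 7.95e-05 s; RTT = 0.000159 s.
Cycle = t_tx + RTT = 0.000159725 s.
Utilization = t_tx / cycle = 7.24638e-07/0.000159725 = 0.454 %.

0.454 %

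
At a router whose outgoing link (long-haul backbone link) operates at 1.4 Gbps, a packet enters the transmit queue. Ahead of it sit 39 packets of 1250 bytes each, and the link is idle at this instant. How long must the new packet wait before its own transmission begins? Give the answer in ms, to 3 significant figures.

Each queued packet: L/R = 10000/1400000000 = 0.00714286 ms.
39 queued → 0.278571 ms.
Queuing delay = 0.279 ms.

0.279 ms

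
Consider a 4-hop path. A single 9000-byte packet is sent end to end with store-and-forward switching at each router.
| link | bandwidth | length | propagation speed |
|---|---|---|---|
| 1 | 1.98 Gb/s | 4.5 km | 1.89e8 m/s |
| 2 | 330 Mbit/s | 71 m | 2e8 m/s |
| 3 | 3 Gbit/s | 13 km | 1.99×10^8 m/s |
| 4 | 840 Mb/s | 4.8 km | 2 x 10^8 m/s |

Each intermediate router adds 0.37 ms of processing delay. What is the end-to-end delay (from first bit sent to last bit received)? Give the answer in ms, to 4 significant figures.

1.588 ms

L = 9000 × 8 = 72000 bits.
Transmission delays (L/R per hop): 0.0363636, 0.218182, 0.024, 0.0857143 ms; sum = 0.36426 ms.
Propagation delays (d/s per hop): 0.0238095, 0.000355, 0.0653266, 0.024 ms; sum = 0.113491 ms.
Processing at 3 router(s): 3 × 0.37 ms = 1.11 ms.
End-to-end = 1.588 ms.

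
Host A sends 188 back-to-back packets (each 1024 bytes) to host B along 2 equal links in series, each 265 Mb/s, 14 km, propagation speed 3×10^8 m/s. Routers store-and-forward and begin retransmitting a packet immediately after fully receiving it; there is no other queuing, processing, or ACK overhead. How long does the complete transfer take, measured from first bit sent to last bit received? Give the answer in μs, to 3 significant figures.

5940 μs

Per-hop transmission t_tx = L/R = 8192/265000000 = 30.9132 μs.
Per-hop propagation t_prop = 14000/300000000 = 46.6667 μs.
Pipeline fill: first packet needs 2·t_tx to clear all hops; remaining 187 packets each add one t_tx.
Total = (2+188-1)·t_tx + 2·t_prop = 189·30.9132 + 2·46.6667 = 5940 μs.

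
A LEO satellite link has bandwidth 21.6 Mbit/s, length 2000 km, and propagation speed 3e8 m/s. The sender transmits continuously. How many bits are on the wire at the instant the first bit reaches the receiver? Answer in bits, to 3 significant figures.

Propagation delay = 2000000 / 300000000 = 0.00666667 s.
BDP = R × t_prop = 21600000 × 0.00666667 = 144000 bits.

144000 bits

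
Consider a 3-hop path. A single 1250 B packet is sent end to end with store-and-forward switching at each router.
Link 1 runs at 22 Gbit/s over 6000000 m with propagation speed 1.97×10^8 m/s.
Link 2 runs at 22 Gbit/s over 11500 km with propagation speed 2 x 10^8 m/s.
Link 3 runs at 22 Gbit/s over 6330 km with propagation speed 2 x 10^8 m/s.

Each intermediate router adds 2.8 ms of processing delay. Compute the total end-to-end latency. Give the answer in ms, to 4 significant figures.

L = 1250 × 8 = 10000 bits.
Transmission delay per hop = L/R = 10000/22000000000 = 0.000454545 ms; 3 hops → 0.00136364 ms.
Propagation delays (d/s per hop): 30.4569, 57.5, 31.65 ms; sum = 119.607 ms.
Processing at 2 router(s): 2 × 2.8 ms = 5.6 ms.
End-to-end = 125.2 ms.

125.2 ms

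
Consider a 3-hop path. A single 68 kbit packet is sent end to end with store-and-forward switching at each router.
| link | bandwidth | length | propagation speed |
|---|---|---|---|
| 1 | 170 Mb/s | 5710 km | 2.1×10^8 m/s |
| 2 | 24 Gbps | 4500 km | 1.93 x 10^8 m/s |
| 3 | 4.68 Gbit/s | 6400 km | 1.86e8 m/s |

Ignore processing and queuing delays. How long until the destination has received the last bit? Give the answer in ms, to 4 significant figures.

L = 68000 bits.
Transmission delays (L/R per hop): 0.4, 0.00283333, 0.0145299 ms; sum = 0.417363 ms.
Propagation delays (d/s per hop): 27.1905, 23.3161, 34.4086 ms; sum = 84.9151 ms.
End-to-end = 85.33 ms.

85.33 ms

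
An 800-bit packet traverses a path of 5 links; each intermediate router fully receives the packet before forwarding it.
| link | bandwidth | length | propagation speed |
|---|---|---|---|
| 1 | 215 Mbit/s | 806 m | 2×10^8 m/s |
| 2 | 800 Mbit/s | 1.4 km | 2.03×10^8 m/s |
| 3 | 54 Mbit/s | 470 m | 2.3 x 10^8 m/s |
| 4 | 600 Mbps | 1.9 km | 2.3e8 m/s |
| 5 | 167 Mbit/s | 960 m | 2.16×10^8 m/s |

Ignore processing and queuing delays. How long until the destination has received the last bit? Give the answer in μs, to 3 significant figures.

Transmission delays (L/R per hop): 3.72093, 1, 14.8148, 1.33333, 4.79042 μs; sum = 25.6595 μs.
Propagation delays (d/s per hop): 4.03, 6.89655, 2.04348, 8.26087, 4.44444 μs; sum = 25.6753 μs.
End-to-end = 51.3 μs.

51.3 μs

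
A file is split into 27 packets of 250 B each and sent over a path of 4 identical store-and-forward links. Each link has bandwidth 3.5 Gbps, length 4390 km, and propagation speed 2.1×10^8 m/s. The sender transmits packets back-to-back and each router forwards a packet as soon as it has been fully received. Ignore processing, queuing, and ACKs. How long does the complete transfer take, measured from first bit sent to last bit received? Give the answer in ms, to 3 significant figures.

83.6 ms

Per-hop transmission t_tx = L/R = 2000/3500000000 = 0.000571429 ms.
Per-hop propagation t_prop = 4390000/210000000 = 20.9048 ms.
Pipeline fill: first packet needs 4·t_tx to clear all hops; remaining 26 packets each add one t_tx.
Total = (4+27-1)·t_tx + 4·t_prop = 30·0.000571429 + 4·20.9048 = 83.6 ms.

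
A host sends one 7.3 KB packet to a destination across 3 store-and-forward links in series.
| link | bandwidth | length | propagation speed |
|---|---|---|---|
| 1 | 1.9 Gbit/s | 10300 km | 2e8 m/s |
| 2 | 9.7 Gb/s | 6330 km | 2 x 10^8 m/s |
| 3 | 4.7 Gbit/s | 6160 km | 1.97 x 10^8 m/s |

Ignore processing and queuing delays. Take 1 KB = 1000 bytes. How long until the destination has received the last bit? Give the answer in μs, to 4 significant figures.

L = 58400 bits.
Transmission delays (L/R per hop): 30.7368, 6.02062, 12.4255 μs; sum = 49.183 μs.
Propagation delays (d/s per hop): 51500, 31650, 31269 μs; sum = 114419 μs.
End-to-end = 114500 μs.

114500 μs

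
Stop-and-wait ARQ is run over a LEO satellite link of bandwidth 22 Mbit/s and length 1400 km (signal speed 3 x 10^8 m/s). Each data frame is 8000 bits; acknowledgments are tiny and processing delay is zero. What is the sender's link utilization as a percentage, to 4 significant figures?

3.750 %

t_tx = L/R = 8000/22000000 = 0.000363636 s.
t_prop = 1400000/300000000 = 0.00466667 s; RTT = 0.00933333 s.
Cycle = t_tx + RTT = 0.00969697 s.
Utilization = t_tx / cycle = 0.000363636/0.00969697 = 3.750 %.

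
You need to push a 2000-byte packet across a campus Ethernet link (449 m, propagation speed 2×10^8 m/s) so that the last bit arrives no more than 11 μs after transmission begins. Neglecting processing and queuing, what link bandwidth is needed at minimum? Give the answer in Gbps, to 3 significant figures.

1.83 Gbps

L = 16000 bits.
Propagation delay = 449 / 200000000 = 2.245 μs.
Transmission budget = 11 − 2.245 = 8.755 μs.
R ≥ L / t_tx = 16000 bits / 8.755e-06 s = 1.83 Gbps.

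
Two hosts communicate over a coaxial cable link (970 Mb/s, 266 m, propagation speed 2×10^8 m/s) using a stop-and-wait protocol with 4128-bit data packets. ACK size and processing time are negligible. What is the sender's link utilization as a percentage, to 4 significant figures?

t_tx = L/R = 4128/970000000 = 4.25567e-06 s.
t_prop = 266/200000000 = 1.33e-06 s; RTT = 2.66e-06 s.
Cycle = t_tx + RTT = 6.91567e-06 s.
Utilization = t_tx / cycle = 4.25567e-06/6.91567e-06 = 61.54 %.

61.54 %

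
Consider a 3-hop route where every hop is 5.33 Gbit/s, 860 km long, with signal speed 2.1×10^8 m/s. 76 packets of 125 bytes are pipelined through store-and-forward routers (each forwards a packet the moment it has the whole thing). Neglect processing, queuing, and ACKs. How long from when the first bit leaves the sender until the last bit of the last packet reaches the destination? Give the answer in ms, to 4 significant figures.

Per-hop transmission t_tx = L/R = 1000/5330000000 = 0.000187617 ms.
Per-hop propagation t_prop = 860000/210000000 = 4.09524 ms.
Pipeline fill: first packet needs 3·t_tx to clear all hops; remaining 75 packets each add one t_tx.
Total = (3+76-1)·t_tx + 3·t_prop = 78·0.000187617 + 3·4.09524 = 12.30 ms.

12.30 ms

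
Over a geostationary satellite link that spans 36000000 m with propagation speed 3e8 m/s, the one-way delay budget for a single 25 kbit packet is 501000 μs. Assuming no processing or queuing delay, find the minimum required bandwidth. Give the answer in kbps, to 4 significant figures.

Propagation delay = 36000000 / 300000000 = 120000 μs.
Transmission budget = 501000 − 120000 = 381000 μs.
R ≥ L / t_tx = 25000 bits / 0.381 s = 65.62 kbps.

65.62 kbps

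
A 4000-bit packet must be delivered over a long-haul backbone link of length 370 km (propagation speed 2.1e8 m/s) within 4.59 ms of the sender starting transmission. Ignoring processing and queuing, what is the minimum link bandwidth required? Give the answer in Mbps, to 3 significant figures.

1.41 Mbps

Propagation delay = 370000 / 210000000 = 1.7619 ms.
Transmission budget = 4.59 − 1.7619 = 2.8281 ms.
R ≥ L / t_tx = 4000 bits / 0.0028281 s = 1.41 Mbps.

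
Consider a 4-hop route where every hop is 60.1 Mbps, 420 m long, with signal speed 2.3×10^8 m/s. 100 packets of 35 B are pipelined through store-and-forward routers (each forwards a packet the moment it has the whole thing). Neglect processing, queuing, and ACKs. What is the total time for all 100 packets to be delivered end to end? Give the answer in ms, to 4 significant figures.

Per-hop transmission t_tx = L/R = 280/60100000 = 0.0046589 ms.
Per-hop propagation t_prop = 420/2.3e+08 = 0.00182609 ms.
Pipeline fill: first packet needs 4·t_tx to clear all hops; remaining 99 packets each add one t_tx.
Total = (4+100-1)·t_tx + 4·t_prop = 103·0.0046589 + 4·0.00182609 = 0.4872 ms.

0.4872 ms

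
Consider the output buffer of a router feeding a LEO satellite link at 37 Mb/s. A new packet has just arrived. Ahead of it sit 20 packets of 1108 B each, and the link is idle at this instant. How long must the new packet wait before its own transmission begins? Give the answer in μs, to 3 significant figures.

4790 μs

Each queued packet: L/R = 8864/37000000 = 239.568 μs.
20 queued → 4791.35 μs.
Queuing delay = 4790 μs.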